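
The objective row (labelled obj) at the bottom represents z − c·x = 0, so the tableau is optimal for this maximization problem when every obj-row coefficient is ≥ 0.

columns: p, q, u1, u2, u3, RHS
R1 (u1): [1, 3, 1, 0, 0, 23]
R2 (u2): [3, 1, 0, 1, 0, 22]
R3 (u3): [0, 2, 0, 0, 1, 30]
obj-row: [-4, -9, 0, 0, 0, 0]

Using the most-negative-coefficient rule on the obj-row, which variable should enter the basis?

q

Negative obj-row entries: p: -4, q: -9.
The most negative is -9 in column q, so q enters.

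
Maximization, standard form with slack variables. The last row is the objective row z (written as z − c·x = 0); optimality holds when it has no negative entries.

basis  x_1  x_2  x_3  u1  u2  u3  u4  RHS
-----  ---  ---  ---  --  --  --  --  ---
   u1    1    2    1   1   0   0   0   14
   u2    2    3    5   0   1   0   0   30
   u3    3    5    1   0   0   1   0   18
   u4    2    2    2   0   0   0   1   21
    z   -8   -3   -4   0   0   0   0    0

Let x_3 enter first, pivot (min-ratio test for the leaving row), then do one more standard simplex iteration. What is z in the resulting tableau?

696/13

Ratio test on column x_3 — row 1: 14/1 = 14; row 2: 30/5 = 6; row 3: 18/1 = 18; row 4: 21/2 = 21/2. Minimum is 6 at row 2 (u2 leaves); pivot element 5.
Pivot on row 2; the z-row RHS becomes 0 − (-4)·6 = 24.
Next entering variable (most negative z-row entry -32/5): x_1.
Ratio test on column x_1 — row 1: 8/(3/5) = 40/3; row 2: 6/(2/5) = 15; row 3: 12/(13/5) = 60/13; row 4: 9/(6/5) = 15/2. Minimum is 60/13 at row 3 (u3 leaves); pivot element 13/5.
After the second pivot the z-row RHS is 24 − (-32/5)·(60/13) = 696/13.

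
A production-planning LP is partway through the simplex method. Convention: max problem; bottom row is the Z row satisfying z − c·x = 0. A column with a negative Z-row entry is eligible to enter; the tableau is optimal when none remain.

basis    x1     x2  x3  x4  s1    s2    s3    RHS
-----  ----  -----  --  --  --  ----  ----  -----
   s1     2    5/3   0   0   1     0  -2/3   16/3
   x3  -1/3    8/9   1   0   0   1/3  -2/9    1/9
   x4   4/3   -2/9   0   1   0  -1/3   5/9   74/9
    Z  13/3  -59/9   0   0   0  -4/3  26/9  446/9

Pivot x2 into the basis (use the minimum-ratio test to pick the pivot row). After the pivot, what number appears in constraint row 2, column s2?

Ratio test on column x2 — row 1: (16/3)/(5/3) = 16/5; row 2: (1/9)/(8/9) = 1/8; row 3: entry -2/9 ≤ 0. Minimum is 1/8 at row 2 (x3 leaves); pivot element 8/9.
Divide row 2 by 8/9; eliminate column x2 from the other rows.
In the new row 2, the s2 entry is the old entry divided by the pivot: (1/3)/(8/9) = 3/8.

3/8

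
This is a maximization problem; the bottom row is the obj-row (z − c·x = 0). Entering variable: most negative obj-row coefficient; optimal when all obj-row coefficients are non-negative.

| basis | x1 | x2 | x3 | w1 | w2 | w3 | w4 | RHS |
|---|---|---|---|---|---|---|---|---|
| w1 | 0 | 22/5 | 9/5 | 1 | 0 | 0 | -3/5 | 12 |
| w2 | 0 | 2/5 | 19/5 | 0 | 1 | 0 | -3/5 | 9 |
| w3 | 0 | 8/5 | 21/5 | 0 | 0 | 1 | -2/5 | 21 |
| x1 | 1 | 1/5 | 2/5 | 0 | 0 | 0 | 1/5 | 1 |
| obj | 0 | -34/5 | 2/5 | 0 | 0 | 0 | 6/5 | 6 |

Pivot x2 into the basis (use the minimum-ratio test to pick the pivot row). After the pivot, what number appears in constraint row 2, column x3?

40/11

Ratio test on column x2 — row 1: 12/(22/5) = 30/11; row 2: 9/(2/5) = 45/2; row 3: 21/(8/5) = 105/8; row 4: 1/(1/5) = 5. Minimum is 30/11 at row 1 (w1 leaves); pivot element 22/5.
Divide row 1 by 22/5; eliminate column x2 from the other rows.
Row 2 update in column x3: 19/5 − (2/5)·(9/22) = 40/11.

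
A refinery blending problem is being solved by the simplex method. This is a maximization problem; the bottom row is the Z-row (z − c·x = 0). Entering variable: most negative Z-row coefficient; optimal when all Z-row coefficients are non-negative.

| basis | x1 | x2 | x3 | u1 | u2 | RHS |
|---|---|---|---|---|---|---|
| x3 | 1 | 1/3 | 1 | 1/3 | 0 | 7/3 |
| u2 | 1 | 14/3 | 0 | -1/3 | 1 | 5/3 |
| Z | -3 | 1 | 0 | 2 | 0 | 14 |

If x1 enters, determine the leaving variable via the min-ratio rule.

Column x1 entries and ratios — x3: (7/3)/1 = 7/3; u2: (5/3)/1 = 5/3.
Smallest ratio is 5/3 in the row of u2, so u2 leaves.

u2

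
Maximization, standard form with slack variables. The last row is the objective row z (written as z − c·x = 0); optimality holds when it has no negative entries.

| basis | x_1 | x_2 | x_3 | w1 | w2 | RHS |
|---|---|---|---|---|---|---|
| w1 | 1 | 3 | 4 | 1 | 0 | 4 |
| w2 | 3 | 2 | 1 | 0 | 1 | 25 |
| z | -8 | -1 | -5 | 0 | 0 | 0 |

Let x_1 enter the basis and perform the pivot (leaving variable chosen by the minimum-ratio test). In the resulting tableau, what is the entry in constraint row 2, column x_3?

Ratio test on column x_1 — row 1: 4/1 = 4; row 2: 25/3 = 25/3. Minimum is 4 at row 1 (w1 leaves); pivot element 1.
Divide row 1 by 1; eliminate column x_1 from the other rows.
Row 2 update in column x_3: 1 − 3·4 = -11.

-11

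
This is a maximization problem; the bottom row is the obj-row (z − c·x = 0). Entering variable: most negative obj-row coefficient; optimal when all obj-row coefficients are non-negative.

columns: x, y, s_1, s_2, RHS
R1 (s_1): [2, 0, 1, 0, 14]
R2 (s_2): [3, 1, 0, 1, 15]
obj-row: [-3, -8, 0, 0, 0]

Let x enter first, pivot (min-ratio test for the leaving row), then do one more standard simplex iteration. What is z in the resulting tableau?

120

Ratio test on column x — row 1: 14/2 = 7; row 2: 15/3 = 5. Minimum is 5 at row 2 (s_2 leaves); pivot element 3.
Pivot on row 2; the obj-row RHS becomes 0 − (-3)·5 = 15.
Next entering variable (most negative obj-row entry -7): y.
Ratio test on column y — row 1: entry -2/3 ≤ 0; row 2: 5/(1/3) = 15. Minimum is 15 at row 2 (x leaves); pivot element 1/3.
After the second pivot the obj-row RHS is 15 − (-7)·15 = 120.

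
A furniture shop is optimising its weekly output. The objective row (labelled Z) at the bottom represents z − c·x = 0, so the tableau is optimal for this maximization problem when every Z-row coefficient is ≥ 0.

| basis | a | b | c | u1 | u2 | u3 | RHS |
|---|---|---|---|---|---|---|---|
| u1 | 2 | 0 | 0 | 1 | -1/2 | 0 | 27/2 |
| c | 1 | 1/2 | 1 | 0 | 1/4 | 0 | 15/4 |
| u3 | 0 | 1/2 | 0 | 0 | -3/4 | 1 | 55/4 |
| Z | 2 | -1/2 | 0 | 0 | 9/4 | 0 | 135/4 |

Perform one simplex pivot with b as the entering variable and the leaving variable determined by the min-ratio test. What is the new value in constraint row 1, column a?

Ratio test on column b — row 1: entry 0 ≤ 0; row 2: (15/4)/(1/2) = 15/2; row 3: (55/4)/(1/2) = 55/2. Minimum is 15/2 at row 2 (c leaves); pivot element 1/2.
Divide row 2 by 1/2; eliminate column b from the other rows.
Row 1 update in column a: 2 − 0·2 = 2.

2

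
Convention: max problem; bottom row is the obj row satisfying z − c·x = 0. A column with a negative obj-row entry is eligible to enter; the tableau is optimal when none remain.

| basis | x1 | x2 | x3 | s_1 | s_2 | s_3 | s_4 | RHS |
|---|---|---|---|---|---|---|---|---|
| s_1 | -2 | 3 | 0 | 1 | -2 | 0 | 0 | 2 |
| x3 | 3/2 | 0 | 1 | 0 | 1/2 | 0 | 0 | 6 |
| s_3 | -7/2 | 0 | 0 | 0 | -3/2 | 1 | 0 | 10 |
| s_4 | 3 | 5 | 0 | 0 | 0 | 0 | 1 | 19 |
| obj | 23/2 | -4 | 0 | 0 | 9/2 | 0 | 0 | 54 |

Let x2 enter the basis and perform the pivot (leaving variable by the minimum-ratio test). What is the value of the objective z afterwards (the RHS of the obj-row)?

Ratio test on column x2 — row 1: 2/3 = 2/3; row 2: entry 0 ≤ 0; row 3: entry 0 ≤ 0; row 4: 19/5 = 19/5. Minimum is 2/3 at row 1 (s_1 leaves); pivot element 3.
Pivot on row 1; the obj-row RHS becomes 54 − (-4)·(2/3) = 170/3.

170/3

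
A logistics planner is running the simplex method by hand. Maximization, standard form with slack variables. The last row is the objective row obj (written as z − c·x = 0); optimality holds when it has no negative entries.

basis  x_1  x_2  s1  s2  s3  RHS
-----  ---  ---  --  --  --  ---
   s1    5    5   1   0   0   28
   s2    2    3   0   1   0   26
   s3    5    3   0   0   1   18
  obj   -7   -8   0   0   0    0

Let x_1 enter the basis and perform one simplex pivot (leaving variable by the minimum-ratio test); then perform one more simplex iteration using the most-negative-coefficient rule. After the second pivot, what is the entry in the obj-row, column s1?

Ratio test on column x_1 — row 1: 28/5 = 28/5; row 2: 26/2 = 13; row 3: 18/5 = 18/5. Minimum is 18/5 at row 3 (s3 leaves); pivot element 5.
Divide row 3 by 5; eliminate column x_1 from the other rows.
Second iteration: most negative obj-row entry is -19/5 in column x_2, so x_2 enters.
Ratio test on column x_2 — row 1: 10/2 = 5; row 2: (94/5)/(9/5) = 94/9; row 3: (18/5)/(3/5) = 6. Minimum is 5 at row 1 (s1 leaves); pivot element 2.
Divide row 1 by 2; eliminate column x_2 from the other rows.
After both pivots, the entry at the obj-row, column s1 is 19/10.

19/10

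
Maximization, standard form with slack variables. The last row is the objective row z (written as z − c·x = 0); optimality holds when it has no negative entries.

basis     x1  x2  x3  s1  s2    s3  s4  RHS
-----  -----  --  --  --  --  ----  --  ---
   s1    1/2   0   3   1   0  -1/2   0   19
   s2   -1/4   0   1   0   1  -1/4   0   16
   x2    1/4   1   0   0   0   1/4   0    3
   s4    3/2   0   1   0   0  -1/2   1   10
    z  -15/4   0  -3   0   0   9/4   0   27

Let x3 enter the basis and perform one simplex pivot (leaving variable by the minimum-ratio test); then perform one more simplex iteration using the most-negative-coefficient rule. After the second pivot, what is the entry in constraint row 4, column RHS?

Ratio test on column x3 — row 1: 19/3 = 19/3; row 2: 16/1 = 16; row 3: entry 0 ≤ 0; row 4: 10/1 = 10. Minimum is 19/3 at row 1 (s1 leaves); pivot element 3.
Divide row 1 by 3; eliminate column x3 from the other rows.
Second iteration: most negative z-row entry is -13/4 in column x1, so x1 enters.
Ratio test on column x1 — row 1: (19/3)/(1/6) = 38; row 2: entry -5/12 ≤ 0; row 3: 3/(1/4) = 12; row 4: (11/3)/(4/3) = 11/4. Minimum is 11/4 at row 4 (s4 leaves); pivot element 4/3.
Divide row 4 by 4/3; eliminate column x1 from the other rows.
After both pivots, the entry at constraint row 4, column RHS is 11/4.

11/4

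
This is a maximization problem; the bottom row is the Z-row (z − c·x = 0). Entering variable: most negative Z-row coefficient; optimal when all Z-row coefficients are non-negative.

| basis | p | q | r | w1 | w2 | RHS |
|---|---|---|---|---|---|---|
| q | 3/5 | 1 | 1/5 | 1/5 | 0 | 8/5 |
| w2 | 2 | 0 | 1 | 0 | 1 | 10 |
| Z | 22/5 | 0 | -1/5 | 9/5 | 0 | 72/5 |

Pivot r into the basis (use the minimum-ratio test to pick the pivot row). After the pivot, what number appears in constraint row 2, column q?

-5

Ratio test on column r — row 1: (8/5)/(1/5) = 8; row 2: 10/1 = 10. Minimum is 8 at row 1 (q leaves); pivot element 1/5.
Divide row 1 by 1/5; eliminate column r from the other rows.
Row 2 update in column q: 0 − 1·5 = -5.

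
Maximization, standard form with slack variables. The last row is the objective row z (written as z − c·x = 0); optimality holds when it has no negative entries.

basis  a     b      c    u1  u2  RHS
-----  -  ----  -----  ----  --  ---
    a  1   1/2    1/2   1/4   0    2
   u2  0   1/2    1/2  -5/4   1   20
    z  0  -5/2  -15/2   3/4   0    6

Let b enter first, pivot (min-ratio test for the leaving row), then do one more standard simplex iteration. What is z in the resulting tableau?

36

Ratio test on column b — row 1: 2/(1/2) = 4; row 2: 20/(1/2) = 40. Minimum is 4 at row 1 (a leaves); pivot element 1/2.
Pivot on row 1; the z-row RHS becomes 6 − (-5/2)·4 = 16.
Next entering variable (most negative z-row entry -5): c.
Ratio test on column c — row 1: 4/1 = 4; row 2: entry 0 ≤ 0. Minimum is 4 at row 1 (b leaves); pivot element 1.
After the second pivot the z-row RHS is 16 − (-5)·4 = 36.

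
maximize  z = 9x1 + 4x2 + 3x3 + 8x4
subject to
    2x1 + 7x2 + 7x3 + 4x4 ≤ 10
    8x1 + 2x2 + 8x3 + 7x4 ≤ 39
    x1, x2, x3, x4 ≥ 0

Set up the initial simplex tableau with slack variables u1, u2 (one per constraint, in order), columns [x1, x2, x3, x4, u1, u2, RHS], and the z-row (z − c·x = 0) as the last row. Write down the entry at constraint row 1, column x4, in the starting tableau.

4

Constraint 1 has coefficient 4 on x4.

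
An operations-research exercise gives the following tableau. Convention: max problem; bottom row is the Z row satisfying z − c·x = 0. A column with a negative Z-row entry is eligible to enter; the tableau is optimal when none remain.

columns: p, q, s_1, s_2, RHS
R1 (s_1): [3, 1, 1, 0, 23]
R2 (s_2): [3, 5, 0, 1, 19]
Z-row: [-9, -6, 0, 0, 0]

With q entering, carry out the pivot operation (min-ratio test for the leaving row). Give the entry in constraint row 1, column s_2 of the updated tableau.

Ratio test on column q — row 1: 23/1 = 23; row 2: 19/5 = 19/5. Minimum is 19/5 at row 2 (s_2 leaves); pivot element 5.
Divide row 2 by 5; eliminate column q from the other rows.
Row 1 update in column s_2: 0 − 1·(1/5) = -1/5.

-1/5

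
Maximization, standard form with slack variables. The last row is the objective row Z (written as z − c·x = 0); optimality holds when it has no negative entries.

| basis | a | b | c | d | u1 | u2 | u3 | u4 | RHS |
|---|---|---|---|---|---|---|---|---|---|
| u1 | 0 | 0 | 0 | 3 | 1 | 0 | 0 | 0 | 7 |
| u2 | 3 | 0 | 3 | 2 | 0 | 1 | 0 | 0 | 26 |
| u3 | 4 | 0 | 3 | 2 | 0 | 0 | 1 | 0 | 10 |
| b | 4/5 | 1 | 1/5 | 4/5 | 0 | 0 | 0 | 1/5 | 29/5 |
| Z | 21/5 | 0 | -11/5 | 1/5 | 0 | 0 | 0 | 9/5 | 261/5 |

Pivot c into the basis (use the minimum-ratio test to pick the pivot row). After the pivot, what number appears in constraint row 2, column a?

-1

Ratio test on column c — row 1: entry 0 ≤ 0; row 2: 26/3 = 26/3; row 3: 10/3 = 10/3; row 4: (29/5)/(1/5) = 29. Minimum is 10/3 at row 3 (u3 leaves); pivot element 3.
Divide row 3 by 3; eliminate column c from the other rows.
Row 2 update in column a: 3 − 3·(4/3) = -1.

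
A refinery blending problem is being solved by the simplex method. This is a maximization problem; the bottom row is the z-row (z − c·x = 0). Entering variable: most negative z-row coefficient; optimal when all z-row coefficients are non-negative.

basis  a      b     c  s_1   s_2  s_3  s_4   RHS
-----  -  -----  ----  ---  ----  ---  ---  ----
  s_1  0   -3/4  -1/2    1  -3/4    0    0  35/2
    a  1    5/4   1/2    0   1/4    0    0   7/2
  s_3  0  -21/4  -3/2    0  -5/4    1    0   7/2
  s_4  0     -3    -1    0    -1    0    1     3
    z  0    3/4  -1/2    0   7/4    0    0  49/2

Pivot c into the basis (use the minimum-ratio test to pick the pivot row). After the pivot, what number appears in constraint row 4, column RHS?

Ratio test on column c — row 1: entry -1/2 ≤ 0; row 2: (7/2)/(1/2) = 7; row 3: entry -3/2 ≤ 0; row 4: entry -1 ≤ 0. Minimum is 7 at row 2 (a leaves); pivot element 1/2.
Divide row 2 by 1/2; eliminate column c from the other rows.
Row 4 update in column RHS: 3 − (-1)·7 = 10.

10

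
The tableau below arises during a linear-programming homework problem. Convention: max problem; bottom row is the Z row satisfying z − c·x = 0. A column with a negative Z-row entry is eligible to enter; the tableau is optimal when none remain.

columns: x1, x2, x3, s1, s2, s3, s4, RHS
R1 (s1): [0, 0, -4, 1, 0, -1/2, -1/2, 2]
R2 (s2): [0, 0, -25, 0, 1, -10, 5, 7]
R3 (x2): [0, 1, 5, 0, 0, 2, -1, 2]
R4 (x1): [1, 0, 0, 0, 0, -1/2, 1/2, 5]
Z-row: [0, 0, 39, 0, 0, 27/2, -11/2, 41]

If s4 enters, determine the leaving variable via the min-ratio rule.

Column s4 entries and ratios — s1: -1/2 ≤ 0, skip; s2: 7/5 = 7/5; x2: -1 ≤ 0, skip; x1: 5/(1/2) = 10.
Smallest ratio is 7/5 in the row of s2, so s2 leaves.

s2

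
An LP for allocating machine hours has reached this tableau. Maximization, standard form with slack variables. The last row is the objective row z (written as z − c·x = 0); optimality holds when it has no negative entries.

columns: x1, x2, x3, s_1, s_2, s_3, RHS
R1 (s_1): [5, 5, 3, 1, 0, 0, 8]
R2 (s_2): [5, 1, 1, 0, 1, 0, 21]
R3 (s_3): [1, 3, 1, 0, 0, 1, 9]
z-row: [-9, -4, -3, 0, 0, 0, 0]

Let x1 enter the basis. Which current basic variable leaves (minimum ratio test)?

s_1

Column x1 entries and ratios — s_1: 8/5 = 8/5; s_2: 21/5 = 21/5; s_3: 9/1 = 9.
Smallest ratio is 8/5 in the row of s_1, so s_1 leaves.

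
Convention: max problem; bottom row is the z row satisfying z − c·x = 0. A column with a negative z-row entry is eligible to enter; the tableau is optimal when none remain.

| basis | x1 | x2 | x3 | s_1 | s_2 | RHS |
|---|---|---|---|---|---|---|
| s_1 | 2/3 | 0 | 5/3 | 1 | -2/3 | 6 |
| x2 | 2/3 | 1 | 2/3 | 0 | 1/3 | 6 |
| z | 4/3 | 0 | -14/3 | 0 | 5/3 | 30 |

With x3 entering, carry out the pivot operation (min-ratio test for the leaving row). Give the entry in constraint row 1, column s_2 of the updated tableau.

-2/5

Ratio test on column x3 — row 1: 6/(5/3) = 18/5; row 2: 6/(2/3) = 9. Minimum is 18/5 at row 1 (s_1 leaves); pivot element 5/3.
Divide row 1 by 5/3; eliminate column x3 from the other rows.
In the new row 1, the s_2 entry is the old entry divided by the pivot: (-2/3)/(5/3) = -2/5.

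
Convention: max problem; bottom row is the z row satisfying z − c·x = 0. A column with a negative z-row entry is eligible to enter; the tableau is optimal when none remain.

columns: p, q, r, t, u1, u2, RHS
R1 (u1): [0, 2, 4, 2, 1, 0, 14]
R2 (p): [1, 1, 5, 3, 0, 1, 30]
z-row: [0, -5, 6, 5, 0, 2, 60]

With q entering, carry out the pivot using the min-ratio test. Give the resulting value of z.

95

Ratio test on column q — row 1: 14/2 = 7; row 2: 30/1 = 30. Minimum is 7 at row 1 (u1 leaves); pivot element 2.
Pivot on row 1; the z-row RHS becomes 60 − (-5)·7 = 95.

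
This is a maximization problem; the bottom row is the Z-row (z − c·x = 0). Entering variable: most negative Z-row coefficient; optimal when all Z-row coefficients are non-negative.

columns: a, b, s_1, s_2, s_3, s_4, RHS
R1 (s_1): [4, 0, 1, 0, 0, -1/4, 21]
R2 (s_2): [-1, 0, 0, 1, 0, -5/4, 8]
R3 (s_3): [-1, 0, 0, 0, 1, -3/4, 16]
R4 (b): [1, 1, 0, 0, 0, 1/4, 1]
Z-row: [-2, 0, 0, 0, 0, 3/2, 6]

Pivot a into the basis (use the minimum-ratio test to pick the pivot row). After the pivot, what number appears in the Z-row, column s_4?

2

Ratio test on column a — row 1: 21/4 = 21/4; row 2: entry -1 ≤ 0; row 3: entry -1 ≤ 0; row 4: 1/1 = 1. Minimum is 1 at row 4 (b leaves); pivot element 1.
Divide row 4 by 1; eliminate column a from the other rows.
Z-row update in column s_4: 3/2 − (-2)·(1/4) = 2.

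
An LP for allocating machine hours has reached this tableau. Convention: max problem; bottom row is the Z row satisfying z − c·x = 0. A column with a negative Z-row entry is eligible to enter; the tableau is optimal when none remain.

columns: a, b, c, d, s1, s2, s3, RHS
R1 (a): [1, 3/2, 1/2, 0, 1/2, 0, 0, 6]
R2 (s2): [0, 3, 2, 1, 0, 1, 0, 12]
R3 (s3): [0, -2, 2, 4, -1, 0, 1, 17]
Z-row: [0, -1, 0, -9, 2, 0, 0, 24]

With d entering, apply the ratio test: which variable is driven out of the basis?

Column d entries and ratios — a: 0 ≤ 0, skip; s2: 12/1 = 12; s3: 17/4 = 17/4.
Smallest ratio is 17/4 in the row of s3, so s3 leaves.

s3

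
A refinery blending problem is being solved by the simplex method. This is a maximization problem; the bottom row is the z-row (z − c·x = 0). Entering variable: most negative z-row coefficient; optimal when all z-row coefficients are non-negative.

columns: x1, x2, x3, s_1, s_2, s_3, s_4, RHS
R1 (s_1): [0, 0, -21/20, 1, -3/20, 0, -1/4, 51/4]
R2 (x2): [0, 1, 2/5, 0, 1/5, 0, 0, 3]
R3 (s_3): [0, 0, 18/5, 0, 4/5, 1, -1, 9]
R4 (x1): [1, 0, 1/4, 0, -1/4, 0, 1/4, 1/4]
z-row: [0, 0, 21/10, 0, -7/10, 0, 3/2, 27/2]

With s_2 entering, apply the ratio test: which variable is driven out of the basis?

Column s_2 entries and ratios — s_1: -3/20 ≤ 0, skip; x2: 3/(1/5) = 15; s_3: 9/(4/5) = 45/4; x1: -1/4 ≤ 0, skip.
Smallest ratio is 45/4 in the row of s_3, so s_3 leaves.

s_3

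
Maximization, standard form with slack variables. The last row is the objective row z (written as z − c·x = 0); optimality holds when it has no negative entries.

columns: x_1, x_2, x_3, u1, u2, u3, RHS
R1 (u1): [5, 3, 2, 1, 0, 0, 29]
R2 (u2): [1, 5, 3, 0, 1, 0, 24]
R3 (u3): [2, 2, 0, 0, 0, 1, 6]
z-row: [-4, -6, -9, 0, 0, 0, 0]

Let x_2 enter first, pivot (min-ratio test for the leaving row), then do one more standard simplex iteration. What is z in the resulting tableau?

Ratio test on column x_2 — row 1: 29/3 = 29/3; row 2: 24/5 = 24/5; row 3: 6/2 = 3. Minimum is 3 at row 3 (u3 leaves); pivot element 2.
Pivot on row 3; the z-row RHS becomes 0 − (-6)·3 = 18.
Next entering variable (most negative z-row entry -9): x_3.
Ratio test on column x_3 — row 1: 20/2 = 10; row 2: 9/3 = 3; row 3: entry 0 ≤ 0. Minimum is 3 at row 2 (u2 leaves); pivot element 3.
After the second pivot the z-row RHS is 18 − (-9)·3 = 45.

45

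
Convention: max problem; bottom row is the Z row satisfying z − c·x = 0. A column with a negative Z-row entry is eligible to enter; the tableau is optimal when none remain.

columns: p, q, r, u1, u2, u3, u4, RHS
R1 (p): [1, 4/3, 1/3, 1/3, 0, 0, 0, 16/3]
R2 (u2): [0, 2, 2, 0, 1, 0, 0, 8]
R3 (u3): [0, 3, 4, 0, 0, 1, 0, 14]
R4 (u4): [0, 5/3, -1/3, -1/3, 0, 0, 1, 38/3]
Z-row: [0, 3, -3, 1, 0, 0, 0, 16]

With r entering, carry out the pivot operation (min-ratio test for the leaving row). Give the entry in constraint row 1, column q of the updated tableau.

13/12

Ratio test on column r — row 1: (16/3)/(1/3) = 16; row 2: 8/2 = 4; row 3: 14/4 = 7/2; row 4: entry -1/3 ≤ 0. Minimum is 7/2 at row 3 (u3 leaves); pivot element 4.
Divide row 3 by 4; eliminate column r from the other rows.
Row 1 update in column q: 4/3 − (1/3)·(3/4) = 13/12.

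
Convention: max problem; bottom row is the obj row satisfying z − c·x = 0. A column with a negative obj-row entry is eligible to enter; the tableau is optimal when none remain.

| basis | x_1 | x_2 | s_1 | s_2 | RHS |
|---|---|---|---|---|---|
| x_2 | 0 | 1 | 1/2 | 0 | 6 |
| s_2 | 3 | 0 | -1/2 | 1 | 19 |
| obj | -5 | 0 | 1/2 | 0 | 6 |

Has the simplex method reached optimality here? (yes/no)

The obj-row has a negative entry -5 in column x_1, so it is not optimal.

no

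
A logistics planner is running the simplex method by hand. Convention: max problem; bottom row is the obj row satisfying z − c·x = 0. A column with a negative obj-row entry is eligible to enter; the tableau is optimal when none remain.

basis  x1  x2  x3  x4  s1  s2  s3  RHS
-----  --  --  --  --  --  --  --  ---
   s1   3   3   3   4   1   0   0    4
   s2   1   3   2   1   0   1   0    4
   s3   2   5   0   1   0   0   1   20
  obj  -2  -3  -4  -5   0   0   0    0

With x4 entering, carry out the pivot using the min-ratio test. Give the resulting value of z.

Ratio test on column x4 — row 1: 4/4 = 1; row 2: 4/1 = 4; row 3: 20/1 = 20. Minimum is 1 at row 1 (s1 leaves); pivot element 4.
Pivot on row 1; the obj-row RHS becomes 0 − (-5)·1 = 5.

5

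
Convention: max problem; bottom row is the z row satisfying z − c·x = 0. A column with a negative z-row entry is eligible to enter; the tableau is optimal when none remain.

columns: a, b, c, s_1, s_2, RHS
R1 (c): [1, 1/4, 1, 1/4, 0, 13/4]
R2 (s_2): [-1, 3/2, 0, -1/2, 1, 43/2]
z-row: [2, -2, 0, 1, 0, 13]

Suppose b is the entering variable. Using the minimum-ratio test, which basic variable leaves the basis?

Column b entries and ratios — c: (13/4)/(1/4) = 13; s_2: (43/2)/(3/2) = 43/3.
Smallest ratio is 13 in the row of c, so c leaves.

c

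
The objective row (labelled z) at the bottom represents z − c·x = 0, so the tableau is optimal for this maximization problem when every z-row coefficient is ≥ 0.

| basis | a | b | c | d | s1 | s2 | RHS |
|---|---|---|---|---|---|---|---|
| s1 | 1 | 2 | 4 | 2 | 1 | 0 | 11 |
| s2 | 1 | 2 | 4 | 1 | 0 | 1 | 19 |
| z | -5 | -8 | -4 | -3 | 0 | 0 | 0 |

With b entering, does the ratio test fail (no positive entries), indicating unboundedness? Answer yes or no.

Column b has positive entries in row(s) 1, 2, so the ratio test bounds it — not unbounded.

no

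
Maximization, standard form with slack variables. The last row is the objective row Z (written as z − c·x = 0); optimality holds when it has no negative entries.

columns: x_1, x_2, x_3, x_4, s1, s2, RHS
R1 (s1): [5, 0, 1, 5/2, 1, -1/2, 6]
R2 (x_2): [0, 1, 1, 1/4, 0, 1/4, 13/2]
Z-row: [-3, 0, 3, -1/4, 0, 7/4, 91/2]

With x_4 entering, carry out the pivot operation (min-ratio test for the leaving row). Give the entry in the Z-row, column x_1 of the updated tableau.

Ratio test on column x_4 — row 1: 6/(5/2) = 12/5; row 2: (13/2)/(1/4) = 26. Minimum is 12/5 at row 1 (s1 leaves); pivot element 5/2.
Divide row 1 by 5/2; eliminate column x_4 from the other rows.
Z-row update in column x_1: -3 − (-1/4)·2 = -5/2.

-5/2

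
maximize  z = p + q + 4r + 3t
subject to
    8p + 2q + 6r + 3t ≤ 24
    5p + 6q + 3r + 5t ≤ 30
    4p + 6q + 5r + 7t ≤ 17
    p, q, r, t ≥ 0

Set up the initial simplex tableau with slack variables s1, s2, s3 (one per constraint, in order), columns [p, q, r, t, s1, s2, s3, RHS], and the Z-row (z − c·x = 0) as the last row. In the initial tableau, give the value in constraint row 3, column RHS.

17

The RHS of constraint 3 is b_3 = 17.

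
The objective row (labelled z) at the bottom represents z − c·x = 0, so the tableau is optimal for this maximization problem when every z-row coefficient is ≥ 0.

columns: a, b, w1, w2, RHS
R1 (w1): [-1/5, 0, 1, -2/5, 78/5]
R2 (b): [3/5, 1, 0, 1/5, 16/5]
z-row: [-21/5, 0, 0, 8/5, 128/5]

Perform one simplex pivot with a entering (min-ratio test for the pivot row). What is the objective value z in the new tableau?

48

Ratio test on column a — row 1: entry -1/5 ≤ 0; row 2: (16/5)/(3/5) = 16/3. Minimum is 16/3 at row 2 (b leaves); pivot element 3/5.
Pivot on row 2; the z-row RHS becomes 128/5 − (-21/5)·(16/3) = 48.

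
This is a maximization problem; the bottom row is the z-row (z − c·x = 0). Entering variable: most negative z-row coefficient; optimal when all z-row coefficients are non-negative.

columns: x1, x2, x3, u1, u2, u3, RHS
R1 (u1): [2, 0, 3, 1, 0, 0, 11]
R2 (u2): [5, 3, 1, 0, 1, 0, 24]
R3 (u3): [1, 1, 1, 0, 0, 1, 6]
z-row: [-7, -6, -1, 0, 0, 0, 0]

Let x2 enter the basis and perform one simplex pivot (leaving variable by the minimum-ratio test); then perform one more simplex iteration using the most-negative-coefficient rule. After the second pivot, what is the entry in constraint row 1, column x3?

5

Ratio test on column x2 — row 1: entry 0 ≤ 0; row 2: 24/3 = 8; row 3: 6/1 = 6. Minimum is 6 at row 3 (u3 leaves); pivot element 1.
Divide row 3 by 1; eliminate column x2 from the other rows.
Second iteration: most negative z-row entry is -1 in column x1, so x1 enters.
Ratio test on column x1 — row 1: 11/2 = 11/2; row 2: 6/2 = 3; row 3: 6/1 = 6. Minimum is 3 at row 2 (u2 leaves); pivot element 2.
Divide row 2 by 2; eliminate column x1 from the other rows.
After both pivots, the entry at constraint row 1, column x3 is 5.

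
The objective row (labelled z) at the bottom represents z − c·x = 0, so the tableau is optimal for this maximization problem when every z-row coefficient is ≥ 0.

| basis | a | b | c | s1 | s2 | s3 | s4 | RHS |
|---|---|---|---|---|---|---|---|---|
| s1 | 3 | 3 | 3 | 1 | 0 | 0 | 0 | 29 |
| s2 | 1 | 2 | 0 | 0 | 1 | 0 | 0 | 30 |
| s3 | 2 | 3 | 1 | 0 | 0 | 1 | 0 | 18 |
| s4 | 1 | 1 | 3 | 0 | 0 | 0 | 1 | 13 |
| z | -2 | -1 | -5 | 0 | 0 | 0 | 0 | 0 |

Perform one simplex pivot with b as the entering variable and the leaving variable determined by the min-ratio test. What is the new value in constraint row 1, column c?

2

Ratio test on column b — row 1: 29/3 = 29/3; row 2: 30/2 = 15; row 3: 18/3 = 6; row 4: 13/1 = 13. Minimum is 6 at row 3 (s3 leaves); pivot element 3.
Divide row 3 by 3; eliminate column b from the other rows.
Row 1 update in column c: 3 − 3·(1/3) = 2.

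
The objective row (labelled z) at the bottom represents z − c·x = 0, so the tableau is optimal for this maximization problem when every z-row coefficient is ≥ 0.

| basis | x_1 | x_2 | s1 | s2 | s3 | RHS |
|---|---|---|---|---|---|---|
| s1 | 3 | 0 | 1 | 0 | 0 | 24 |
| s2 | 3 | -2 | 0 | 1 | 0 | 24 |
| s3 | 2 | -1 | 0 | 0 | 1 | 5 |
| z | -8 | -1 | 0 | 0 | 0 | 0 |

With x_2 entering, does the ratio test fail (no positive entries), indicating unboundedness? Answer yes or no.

yes

Every constraint-row entry in column x_2 is ≤ 0, so increasing x_2 is unbounded.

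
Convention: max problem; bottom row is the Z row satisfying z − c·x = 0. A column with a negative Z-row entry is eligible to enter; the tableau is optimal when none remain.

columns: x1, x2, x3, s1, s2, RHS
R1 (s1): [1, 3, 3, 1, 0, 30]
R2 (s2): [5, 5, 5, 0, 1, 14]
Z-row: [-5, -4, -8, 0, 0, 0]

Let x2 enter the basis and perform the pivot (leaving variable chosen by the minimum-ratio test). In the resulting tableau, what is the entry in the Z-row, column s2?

Ratio test on column x2 — row 1: 30/3 = 10; row 2: 14/5 = 14/5. Minimum is 14/5 at row 2 (s2 leaves); pivot element 5.
Divide row 2 by 5; eliminate column x2 from the other rows.
Z-row update in column s2: 0 − (-4)·(1/5) = 4/5.

4/5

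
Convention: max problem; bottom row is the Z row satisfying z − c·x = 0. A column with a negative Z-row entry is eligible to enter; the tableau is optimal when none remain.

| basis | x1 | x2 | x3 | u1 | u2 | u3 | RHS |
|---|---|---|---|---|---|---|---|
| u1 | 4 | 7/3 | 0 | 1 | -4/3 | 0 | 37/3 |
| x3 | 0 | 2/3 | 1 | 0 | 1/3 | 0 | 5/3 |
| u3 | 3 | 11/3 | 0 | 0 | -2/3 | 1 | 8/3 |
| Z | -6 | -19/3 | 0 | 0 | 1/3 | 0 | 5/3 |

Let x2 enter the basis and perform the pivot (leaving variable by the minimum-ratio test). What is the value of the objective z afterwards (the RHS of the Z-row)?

Ratio test on column x2 — row 1: (37/3)/(7/3) = 37/7; row 2: (5/3)/(2/3) = 5/2; row 3: (8/3)/(11/3) = 8/11. Minimum is 8/11 at row 3 (u3 leaves); pivot element 11/3.
Pivot on row 3; the Z-row RHS becomes 5/3 − (-19/3)·(8/11) = 69/11.

69/11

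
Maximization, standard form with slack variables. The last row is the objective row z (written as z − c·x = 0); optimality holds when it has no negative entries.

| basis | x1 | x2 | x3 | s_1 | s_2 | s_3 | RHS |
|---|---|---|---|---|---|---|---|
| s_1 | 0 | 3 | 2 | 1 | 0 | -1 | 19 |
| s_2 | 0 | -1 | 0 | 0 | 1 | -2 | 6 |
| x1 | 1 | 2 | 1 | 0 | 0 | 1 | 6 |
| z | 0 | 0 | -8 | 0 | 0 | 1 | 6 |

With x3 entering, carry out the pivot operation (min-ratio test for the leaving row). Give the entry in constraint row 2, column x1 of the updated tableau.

0

Ratio test on column x3 — row 1: 19/2 = 19/2; row 2: entry 0 ≤ 0; row 3: 6/1 = 6. Minimum is 6 at row 3 (x1 leaves); pivot element 1.
Divide row 3 by 1; eliminate column x3 from the other rows.
Row 2 update in column x1: 0 − 0·1 = 0.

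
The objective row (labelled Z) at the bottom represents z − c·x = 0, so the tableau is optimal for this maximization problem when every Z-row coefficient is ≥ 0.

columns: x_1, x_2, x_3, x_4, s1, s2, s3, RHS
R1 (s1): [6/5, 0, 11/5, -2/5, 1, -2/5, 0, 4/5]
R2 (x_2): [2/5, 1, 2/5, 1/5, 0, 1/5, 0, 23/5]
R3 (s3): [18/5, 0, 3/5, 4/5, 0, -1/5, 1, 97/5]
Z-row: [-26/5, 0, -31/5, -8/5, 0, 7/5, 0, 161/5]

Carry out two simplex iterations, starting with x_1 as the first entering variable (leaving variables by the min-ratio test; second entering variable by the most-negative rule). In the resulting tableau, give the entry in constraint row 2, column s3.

-1/6

Ratio test on column x_1 — row 1: (4/5)/(6/5) = 2/3; row 2: (23/5)/(2/5) = 23/2; row 3: (97/5)/(18/5) = 97/18. Minimum is 2/3 at row 1 (s1 leaves); pivot element 6/5.
Divide row 1 by 6/5; eliminate column x_1 from the other rows.
Second iteration: most negative Z-row entry is -10/3 in column x_4, so x_4 enters.
Ratio test on column x_4 — row 1: entry -1/3 ≤ 0; row 2: (13/3)/(1/3) = 13; row 3: 17/2 = 17/2. Minimum is 17/2 at row 3 (s3 leaves); pivot element 2.
Divide row 3 by 2; eliminate column x_4 from the other rows.
After both pivots, the entry at constraint row 2, column s3 is -1/6.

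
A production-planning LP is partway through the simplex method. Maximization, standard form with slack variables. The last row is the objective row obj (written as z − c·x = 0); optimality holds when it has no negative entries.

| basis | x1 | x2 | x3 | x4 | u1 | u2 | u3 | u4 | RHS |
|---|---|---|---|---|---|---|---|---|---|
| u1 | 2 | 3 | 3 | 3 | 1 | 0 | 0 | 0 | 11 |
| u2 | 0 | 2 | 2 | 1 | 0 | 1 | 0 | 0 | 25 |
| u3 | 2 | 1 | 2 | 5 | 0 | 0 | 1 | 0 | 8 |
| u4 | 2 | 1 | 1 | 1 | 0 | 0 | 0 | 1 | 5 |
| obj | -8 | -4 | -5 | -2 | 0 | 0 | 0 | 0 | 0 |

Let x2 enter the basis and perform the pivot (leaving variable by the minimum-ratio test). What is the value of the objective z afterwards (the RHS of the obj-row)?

Ratio test on column x2 — row 1: 11/3 = 11/3; row 2: 25/2 = 25/2; row 3: 8/1 = 8; row 4: 5/1 = 5. Minimum is 11/3 at row 1 (u1 leaves); pivot element 3.
Pivot on row 1; the obj-row RHS becomes 0 − (-4)·(11/3) = 44/3.

44/3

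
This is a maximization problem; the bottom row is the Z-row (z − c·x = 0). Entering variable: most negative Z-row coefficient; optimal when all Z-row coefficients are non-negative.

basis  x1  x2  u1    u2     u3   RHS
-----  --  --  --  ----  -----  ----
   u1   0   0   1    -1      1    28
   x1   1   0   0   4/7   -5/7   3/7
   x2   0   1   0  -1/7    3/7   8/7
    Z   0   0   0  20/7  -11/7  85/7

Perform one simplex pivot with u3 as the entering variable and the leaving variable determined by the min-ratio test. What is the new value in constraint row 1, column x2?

Ratio test on column u3 — row 1: 28/1 = 28; row 2: entry -5/7 ≤ 0; row 3: (8/7)/(3/7) = 8/3. Minimum is 8/3 at row 3 (x2 leaves); pivot element 3/7.
Divide row 3 by 3/7; eliminate column u3 from the other rows.
Row 1 update in column x2: 0 − 1·(7/3) = -7/3.

-7/3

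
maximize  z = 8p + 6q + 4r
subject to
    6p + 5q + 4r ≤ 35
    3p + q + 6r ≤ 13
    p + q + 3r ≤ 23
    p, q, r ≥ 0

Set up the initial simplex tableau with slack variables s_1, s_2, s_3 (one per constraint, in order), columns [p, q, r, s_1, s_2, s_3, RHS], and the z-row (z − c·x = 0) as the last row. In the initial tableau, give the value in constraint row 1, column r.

Constraint 1 has coefficient 4 on r.

4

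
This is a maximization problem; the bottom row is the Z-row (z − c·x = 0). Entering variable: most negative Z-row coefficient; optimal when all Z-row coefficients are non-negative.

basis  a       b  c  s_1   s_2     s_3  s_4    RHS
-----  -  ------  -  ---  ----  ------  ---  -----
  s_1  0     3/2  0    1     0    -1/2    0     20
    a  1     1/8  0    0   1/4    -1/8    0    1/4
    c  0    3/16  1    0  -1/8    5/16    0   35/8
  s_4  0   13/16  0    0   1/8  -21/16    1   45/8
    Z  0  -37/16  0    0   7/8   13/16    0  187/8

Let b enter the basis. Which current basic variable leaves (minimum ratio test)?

a

Column b entries and ratios — s_1: 20/(3/2) = 40/3; a: (1/4)/(1/8) = 2; c: (35/8)/(3/16) = 70/3; s_4: (45/8)/(13/16) = 90/13.
Smallest ratio is 2 in the row of a, so a leaves.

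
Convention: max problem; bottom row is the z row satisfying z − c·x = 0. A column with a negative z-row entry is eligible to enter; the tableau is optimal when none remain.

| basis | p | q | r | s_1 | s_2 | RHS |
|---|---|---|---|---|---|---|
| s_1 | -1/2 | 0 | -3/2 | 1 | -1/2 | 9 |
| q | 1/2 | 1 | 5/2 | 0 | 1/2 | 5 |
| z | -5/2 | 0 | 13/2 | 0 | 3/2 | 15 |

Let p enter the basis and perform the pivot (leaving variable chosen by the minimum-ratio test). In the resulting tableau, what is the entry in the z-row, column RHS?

Ratio test on column p — row 1: entry -1/2 ≤ 0; row 2: 5/(1/2) = 10. Minimum is 10 at row 2 (q leaves); pivot element 1/2.
Divide row 2 by 1/2; eliminate column p from the other rows.
z-row update in column RHS: 15 − (-5/2)·10 = 40.

40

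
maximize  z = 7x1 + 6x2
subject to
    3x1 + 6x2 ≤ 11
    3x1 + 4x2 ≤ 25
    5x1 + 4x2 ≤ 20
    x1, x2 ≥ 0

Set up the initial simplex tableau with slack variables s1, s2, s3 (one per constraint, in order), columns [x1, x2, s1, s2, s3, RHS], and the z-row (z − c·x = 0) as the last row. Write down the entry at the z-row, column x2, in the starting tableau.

-6

The z-row carries the negated objective coefficients: the x2 entry is -6.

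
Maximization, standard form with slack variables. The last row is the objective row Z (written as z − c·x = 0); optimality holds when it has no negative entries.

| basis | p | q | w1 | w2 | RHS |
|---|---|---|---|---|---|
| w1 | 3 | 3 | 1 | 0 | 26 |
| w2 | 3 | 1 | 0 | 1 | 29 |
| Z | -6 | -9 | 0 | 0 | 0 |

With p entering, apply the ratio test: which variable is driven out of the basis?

Column p entries and ratios — w1: 26/3 = 26/3; w2: 29/3 = 29/3.
Smallest ratio is 26/3 in the row of w1, so w1 leaves.

w1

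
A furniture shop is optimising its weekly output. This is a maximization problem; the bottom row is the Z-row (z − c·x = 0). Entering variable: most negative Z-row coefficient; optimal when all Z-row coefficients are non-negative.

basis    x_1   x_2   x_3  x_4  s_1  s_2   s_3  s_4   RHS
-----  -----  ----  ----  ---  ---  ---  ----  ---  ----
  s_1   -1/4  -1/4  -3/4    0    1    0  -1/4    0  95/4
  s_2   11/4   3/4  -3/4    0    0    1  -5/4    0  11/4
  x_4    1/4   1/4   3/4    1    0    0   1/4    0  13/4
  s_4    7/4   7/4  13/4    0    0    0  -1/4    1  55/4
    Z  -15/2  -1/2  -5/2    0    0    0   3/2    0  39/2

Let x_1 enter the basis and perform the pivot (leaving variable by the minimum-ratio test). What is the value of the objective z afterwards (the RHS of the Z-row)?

27

Ratio test on column x_1 — row 1: entry -1/4 ≤ 0; row 2: (11/4)/(11/4) = 1; row 3: (13/4)/(1/4) = 13; row 4: (55/4)/(7/4) = 55/7. Minimum is 1 at row 2 (s_2 leaves); pivot element 11/4.
Pivot on row 2; the Z-row RHS becomes 39/2 − (-15/2)·1 = 27.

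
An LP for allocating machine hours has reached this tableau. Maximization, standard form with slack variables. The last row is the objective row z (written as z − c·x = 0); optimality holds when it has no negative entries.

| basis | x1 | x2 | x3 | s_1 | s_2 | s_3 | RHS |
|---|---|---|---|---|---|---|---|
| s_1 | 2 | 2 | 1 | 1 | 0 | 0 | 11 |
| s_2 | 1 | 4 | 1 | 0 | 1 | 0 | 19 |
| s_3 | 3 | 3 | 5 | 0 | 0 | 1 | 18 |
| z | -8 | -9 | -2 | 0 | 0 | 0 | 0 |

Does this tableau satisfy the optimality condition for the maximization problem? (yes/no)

The z-row has a negative entry -9 in column x2, so it is not optimal.

no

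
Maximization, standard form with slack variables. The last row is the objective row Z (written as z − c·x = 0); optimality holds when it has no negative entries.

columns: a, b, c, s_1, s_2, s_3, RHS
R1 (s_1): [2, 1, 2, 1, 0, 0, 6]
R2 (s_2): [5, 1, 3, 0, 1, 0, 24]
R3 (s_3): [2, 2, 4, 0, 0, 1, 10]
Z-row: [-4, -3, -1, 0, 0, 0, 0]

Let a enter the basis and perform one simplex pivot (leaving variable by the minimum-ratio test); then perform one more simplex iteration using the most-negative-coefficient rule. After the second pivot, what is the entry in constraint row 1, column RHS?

Ratio test on column a — row 1: 6/2 = 3; row 2: 24/5 = 24/5; row 3: 10/2 = 5. Minimum is 3 at row 1 (s_1 leaves); pivot element 2.
Divide row 1 by 2; eliminate column a from the other rows.
Second iteration: most negative Z-row entry is -1 in column b, so b enters.
Ratio test on column b — row 1: 3/(1/2) = 6; row 2: entry -3/2 ≤ 0; row 3: 4/1 = 4. Minimum is 4 at row 3 (s_3 leaves); pivot element 1.
Divide row 3 by 1; eliminate column b from the other rows.
After both pivots, the entry at constraint row 1, column RHS is 1.

1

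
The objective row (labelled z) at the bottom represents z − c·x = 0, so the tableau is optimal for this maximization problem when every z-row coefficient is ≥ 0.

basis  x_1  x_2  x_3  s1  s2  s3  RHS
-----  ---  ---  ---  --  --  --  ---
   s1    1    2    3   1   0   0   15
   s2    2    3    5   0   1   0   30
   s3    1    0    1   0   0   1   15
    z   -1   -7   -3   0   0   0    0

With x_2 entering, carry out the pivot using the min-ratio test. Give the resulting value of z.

Ratio test on column x_2 — row 1: 15/2 = 15/2; row 2: 30/3 = 10; row 3: entry 0 ≤ 0. Minimum is 15/2 at row 1 (s1 leaves); pivot element 2.
Pivot on row 1; the z-row RHS becomes 0 − (-7)·(15/2) = 105/2.

105/2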